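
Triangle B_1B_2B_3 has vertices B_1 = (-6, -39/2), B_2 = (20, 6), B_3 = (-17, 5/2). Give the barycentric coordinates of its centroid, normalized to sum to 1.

The centroid is the average of the vertices, so each weight is 1/3.

(1/3, 1/3, 1/3)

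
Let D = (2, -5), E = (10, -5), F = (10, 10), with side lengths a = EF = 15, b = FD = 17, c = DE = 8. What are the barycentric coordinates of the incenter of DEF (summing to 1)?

The incenter has barycentric coordinates proportional to the opposite side lengths: (15 : 17 : 8).
Normalizing by 15+17+8 = 40 gives (3/8, 17/40, 1/5).

(3/8, 17/40, 1/5)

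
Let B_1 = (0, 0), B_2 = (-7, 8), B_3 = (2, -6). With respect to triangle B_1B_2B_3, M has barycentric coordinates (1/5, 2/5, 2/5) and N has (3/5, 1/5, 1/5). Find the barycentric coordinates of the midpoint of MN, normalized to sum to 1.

(2/5, 3/10, 3/10)

Since both coordinate triples sum to 1, the midpoint's barycentrics are the componentwise average.
(1/5+3/5)/2 = 2/5; similarly 3/10 and 3/10.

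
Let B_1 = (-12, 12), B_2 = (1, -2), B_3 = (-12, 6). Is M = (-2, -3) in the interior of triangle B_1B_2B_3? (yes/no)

no

Barycentric coordinates of M: (-37/78, 10/13, 55/78).
The three coordinates are negative, positive, positive; a point is interior exactly when all three are positive.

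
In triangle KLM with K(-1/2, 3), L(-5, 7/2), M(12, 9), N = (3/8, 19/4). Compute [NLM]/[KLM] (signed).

[KLM] = ½·((-1/2)·(7/2−9) + (-5)·(9−3) + 12·(3−(7/2))) = ½·(11/4 − 30 − 6) = -133/8.
[NLM] = ½·((3/8)·(7/2−9) + (-5)·(9−(19/4)) + 12·(19/4−(7/2))) = ½·(-33/16 − 85/4 + 15) = -133/32, so the ratio is (-133/32)/(-133/8) = 1/4.

1/4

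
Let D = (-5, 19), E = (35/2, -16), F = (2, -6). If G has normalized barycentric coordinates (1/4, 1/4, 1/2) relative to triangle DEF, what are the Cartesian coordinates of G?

(33/8, -9/4)

G = (1/4)·D + (1/4)·E + (1/2)·F.
x-coordinate: (1/4)·(-5) + (1/4)·(35/2) + (1/2)·2 = 33/8.
y-coordinate: (1/4)·19 + (1/4)·(-16) + (1/2)·(-6) = -9/4.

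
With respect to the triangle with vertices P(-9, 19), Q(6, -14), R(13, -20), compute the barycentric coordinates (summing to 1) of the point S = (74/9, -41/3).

Signed area of the reference triangle: [PQR] = ½·((-9)·(-14−(-20)) + 6·(-20−19) + 13·(19−(-14))) = ½·(-54 − 234 + 429) = 141/2.
[SQR] = ½·((74/9)·(-14−(-20)) + 6·(-20−(-41/3)) + 13·(-41/3−(-14))) = ½·(148/3 − 38 + 13/3) = 47/6, so the P-coordinate is (47/6)/(141/2) = 1/9.
[PSR] = ½·((-9)·(-41/3−(-20)) + (74/9)·(-20−19) + 13·(19−(-41/3))) = ½·(-57 − 962/3 + 1274/3) = 47/2, so the Q-coordinate is 1/3.
[PQS] = ½·((-9)·(-14−(-41/3)) + 6·(-41/3−19) + (74/9)·(19−(-14))) = ½·(3 − 196 + 814/3) = 235/6, so the R-coordinate is 5/9.

(1/9, 1/3, 5/9)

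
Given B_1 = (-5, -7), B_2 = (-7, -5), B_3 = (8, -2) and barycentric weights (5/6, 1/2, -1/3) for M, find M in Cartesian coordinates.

M = (5/6)·B_1 + (1/2)·B_2 + (-1/3)·B_3.
x-coordinate: (5/6)·(-5) + (1/2)·(-7) + (-1/3)·8 = -31/3.
y-coordinate: (5/6)·(-7) + (1/2)·(-5) + (-1/3)·(-2) = -23/3.

(-31/3, -23/3)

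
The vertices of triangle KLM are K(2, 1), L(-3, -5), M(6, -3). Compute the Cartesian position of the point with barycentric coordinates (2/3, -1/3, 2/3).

N = (2/3)·K + (-1/3)·L + (2/3)·M.
x-coordinate: (2/3)·2 + (-1/3)·(-3) + (2/3)·6 = 19/3.
y-coordinate: (2/3)·1 + (-1/3)·(-5) + (2/3)·(-3) = 1/3.

(19/3, 1/3)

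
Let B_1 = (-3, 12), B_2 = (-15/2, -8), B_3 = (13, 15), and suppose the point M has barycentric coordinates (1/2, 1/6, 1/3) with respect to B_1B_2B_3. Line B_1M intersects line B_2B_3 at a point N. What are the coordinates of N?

(37/6, 22/3)

Line B_1M meets B_2B_3 where the B_1-coordinate vanishes; zeroing M's B_1-weight and renormalizing leaves B_2, B_3-weights 1/6 : 1/3 → (1/3, 2/3).
So N = (1/3)·B_2 + (2/3)·B_3 = (37/6, 22/3).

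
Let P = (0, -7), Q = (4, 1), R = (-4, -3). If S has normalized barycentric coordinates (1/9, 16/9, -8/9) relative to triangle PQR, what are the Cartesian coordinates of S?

(32/3, 11/3)

S = (1/9)·P + (16/9)·Q + (-8/9)·R.
x-coordinate: (1/9)·0 + (16/9)·4 + (-8/9)·(-4) = 32/3.
y-coordinate: (1/9)·(-7) + (16/9)·1 + (-8/9)·(-3) = 11/3.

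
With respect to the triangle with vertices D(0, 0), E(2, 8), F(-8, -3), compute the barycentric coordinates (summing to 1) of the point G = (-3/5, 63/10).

(-1/5, 9/10, 3/10)

Signed area of the reference triangle: [DEF] = ½·(0·(8−(-3)) + 2·(-3−0) + (-8)·(0−8)) = ½·(0 − 6 + 64) = 29.
[GEF] = ½·((-3/5)·(8−(-3)) + 2·(-3−(63/10)) + (-8)·(63/10−8)) = ½·(-33/5 − 93/5 + 68/5) = -29/5, so the D-coordinate is (-29/5)/29 = -1/5.
[DGF] = ½·(0·(63/10−(-3)) + (-3/5)·(-3−0) + (-8)·(0−(63/10))) = ½·(0 + 9/5 + 252/5) = 261/10, so the E-coordinate is 9/10.
[DEG] = ½·(0·(8−(63/10)) + 2·(63/10−0) + (-3/5)·(0−8)) = ½·(0 + 63/5 + 24/5) = 87/10, so the F-coordinate is 3/10.
Check: -1/5 + 9/10 + 3/10 = 1.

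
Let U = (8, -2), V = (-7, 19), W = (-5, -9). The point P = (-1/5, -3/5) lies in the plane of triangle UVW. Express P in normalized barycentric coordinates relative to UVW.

Signed area of the reference triangle: [UVW] = ½·(8·(19−(-9)) + (-7)·(-9−(-2)) + (-5)·(-2−19)) = ½·(224 + 49 + 105) = 189.
[PVW] = ½·((-1/5)·(19−(-9)) + (-7)·(-9−(-3/5)) + (-5)·(-3/5−19)) = ½·(-28/5 + 294/5 + 98) = 378/5, so the U-coordinate is (378/5)/189 = 2/5.
[UPW] = ½·(8·(-3/5−(-9)) + (-1/5)·(-9−(-2)) + (-5)·(-2−(-3/5))) = ½·(336/5 + 7/5 + 7) = 189/5, so the V-coordinate is 1/5.
[UVP] = ½·(8·(19−(-3/5)) + (-7)·(-3/5−(-2)) + (-1/5)·(-2−19)) = ½·(784/5 − 49/5 + 21/5) = 378/5, so the W-coordinate is 2/5.
Check: 2/5 + 1/5 + 2/5 = 1.

(2/5, 1/5, 2/5)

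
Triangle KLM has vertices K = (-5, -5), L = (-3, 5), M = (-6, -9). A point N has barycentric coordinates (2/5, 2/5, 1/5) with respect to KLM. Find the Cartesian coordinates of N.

N = (2/5)·K + (2/5)·L + (1/5)·M.
x-coordinate: (2/5)·(-5) + (2/5)·(-3) + (1/5)·(-6) = -22/5.
y-coordinate: (2/5)·(-5) + (2/5)·5 + (1/5)·(-9) = -9/5.

(-22/5, -9/5)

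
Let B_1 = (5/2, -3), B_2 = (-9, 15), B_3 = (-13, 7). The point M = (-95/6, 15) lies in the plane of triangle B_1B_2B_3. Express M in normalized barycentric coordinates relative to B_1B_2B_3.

Signed area of the reference triangle: [B_1B_2B_3] = ½·((5/2)·(15−7) + (-9)·(7−(-3)) + (-13)·(-3−15)) = ½·(20 − 90 + 234) = 82.
[MB_2B_3] = ½·((-95/6)·(15−7) + (-9)·(7−15) + (-13)·(15−15)) = ½·(-380/3 + 72 + 0) = -82/3, so the B_1-coordinate is (-82/3)/82 = -1/3.
[B_1MB_3] = ½·((5/2)·(15−7) + (-95/6)·(7−(-3)) + (-13)·(-3−15)) = ½·(20 − 475/3 + 234) = 287/6, so the B_2-coordinate is 7/12.
[B_1B_2M] = ½·((5/2)·(15−15) + (-9)·(15−(-3)) + (-95/6)·(-3−15)) = ½·(0 − 162 + 285) = 123/2, so the B_3-coordinate is 3/4.
Check: -1/3 + 7/12 + 3/4 = 1.

(-1/3, 7/12, 3/4)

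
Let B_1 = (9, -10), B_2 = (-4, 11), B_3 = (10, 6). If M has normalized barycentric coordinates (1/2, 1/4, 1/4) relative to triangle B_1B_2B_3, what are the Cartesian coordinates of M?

(6, -3/4)

M = (1/2)·B_1 + (1/4)·B_2 + (1/4)·B_3.
x-coordinate: (1/2)·9 + (1/4)·(-4) + (1/4)·10 = 6.
y-coordinate: (1/2)·(-10) + (1/4)·11 + (1/4)·6 = -3/4.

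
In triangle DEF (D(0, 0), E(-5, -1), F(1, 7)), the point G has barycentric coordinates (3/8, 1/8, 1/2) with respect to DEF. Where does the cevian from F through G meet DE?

Line FG meets DE where the F-coordinate vanishes; zeroing G's F-weight and renormalizing leaves D, E-weights 3/8 : 1/8 → (3/4, 1/4).
So H = (3/4)·D + (1/4)·E = (-5/4, -1/4).

(-5/4, -1/4)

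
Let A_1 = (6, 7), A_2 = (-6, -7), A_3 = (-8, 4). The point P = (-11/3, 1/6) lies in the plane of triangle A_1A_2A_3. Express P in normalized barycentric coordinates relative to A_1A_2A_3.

(1/4, 5/12, 1/3)

Signed area of the reference triangle: [A_1A_2A_3] = ½·(6·(-7−4) + (-6)·(4−7) + (-8)·(7−(-7))) = ½·(-66 + 18 − 112) = -80.
[PA_2A_3] = ½·((-11/3)·(-7−4) + (-6)·(4−(1/6)) + (-8)·(1/6−(-7))) = ½·(121/3 − 23 − 172/3) = -20, so the A_1-coordinate is (-20)/(-80) = 1/4.
[A_1PA_3] = ½·(6·(1/6−4) + (-11/3)·(4−7) + (-8)·(7−(1/6))) = ½·(-23 + 11 − 164/3) = -100/3, so the A_2-coordinate is 5/12.
[A_1A_2P] = ½·(6·(-7−(1/6)) + (-6)·(1/6−7) + (-11/3)·(7−(-7))) = ½·(-43 + 41 − 154/3) = -80/3, so the A_3-coordinate is 1/3.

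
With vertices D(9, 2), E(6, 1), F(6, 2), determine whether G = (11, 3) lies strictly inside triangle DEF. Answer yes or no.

no

Barycentric coordinates of G: (5/3, -1, 1/3).
The three coordinates are positive, negative, positive; a point is interior exactly when all three are positive.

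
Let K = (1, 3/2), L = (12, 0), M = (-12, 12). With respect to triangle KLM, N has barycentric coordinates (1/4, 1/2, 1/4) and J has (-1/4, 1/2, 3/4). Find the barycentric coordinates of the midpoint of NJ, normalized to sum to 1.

Since both coordinate triples sum to 1, the midpoint's barycentrics are the componentwise average.
(1/4+-1/4)/2 = 0; similarly 1/2 and 1/2.

(0, 1/2, 1/2)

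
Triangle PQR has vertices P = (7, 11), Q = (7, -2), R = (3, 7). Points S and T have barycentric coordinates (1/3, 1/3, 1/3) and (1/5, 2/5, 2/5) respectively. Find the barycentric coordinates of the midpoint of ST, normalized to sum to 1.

(4/15, 11/30, 11/30)

Since both coordinate triples sum to 1, the midpoint's barycentrics are the componentwise average.
(1/3+1/5)/2 = 4/15; similarly 11/30 and 11/30.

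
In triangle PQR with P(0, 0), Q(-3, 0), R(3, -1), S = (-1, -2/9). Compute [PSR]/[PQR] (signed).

[PQR] = ½·(0·(0−(-1)) + (-3)·(-1−0) + 3·(0−0)) = ½·(0 + 3 + 0) = 3/2.
[PSR] = ½·(0·(-2/9−(-1)) + (-1)·(-1−0) + 3·(0−(-2/9))) = ½·(0 + 1 + 2/3) = 5/6, so the ratio is (5/6)/(3/2) = 5/9.

5/9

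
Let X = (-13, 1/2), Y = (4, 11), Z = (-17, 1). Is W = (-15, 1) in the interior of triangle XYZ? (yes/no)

yes

Barycentric coordinates of W: (40/101, 2/101, 59/101).
The three coordinates are positive, positive, positive; a point is interior exactly when all three are positive.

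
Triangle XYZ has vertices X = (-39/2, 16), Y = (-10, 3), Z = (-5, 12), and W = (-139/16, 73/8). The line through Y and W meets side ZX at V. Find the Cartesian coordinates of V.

(-79/10, 64/5)

Barycentric coordinates of W with respect to XYZ: (1/8, 3/8, 1/2).
On side ZX the Y-coordinate is zero; dropping W's Y-weight 3/8 and renormalizing the remaining 1/2 : 1/8 gives weights 4/5, 1/5 on Z, X.
V = (4/5)·(-5, 12) + (1/5)·(-39/2, 16) = (-79/10, 64/5).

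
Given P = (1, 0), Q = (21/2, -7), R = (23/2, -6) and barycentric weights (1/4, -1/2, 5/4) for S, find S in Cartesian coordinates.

S = (1/4)·P + (-1/2)·Q + (5/4)·R.
x-coordinate: (1/4)·1 + (-1/2)·(21/2) + (5/4)·(23/2) = 75/8.
y-coordinate: (1/4)·0 + (-1/2)·(-7) + (5/4)·(-6) = -4.

(75/8, -4)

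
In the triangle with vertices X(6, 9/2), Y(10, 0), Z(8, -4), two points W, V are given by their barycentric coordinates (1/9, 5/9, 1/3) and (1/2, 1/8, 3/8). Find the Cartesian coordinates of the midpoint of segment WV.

(581/72, -1/24)

Barycentric coordinates of the midpoint are the average: (11/36, 49/144, 17/48).
Converting: (11/36)·X + (49/144)·Y + (17/48)·Z = (581/72, -1/24).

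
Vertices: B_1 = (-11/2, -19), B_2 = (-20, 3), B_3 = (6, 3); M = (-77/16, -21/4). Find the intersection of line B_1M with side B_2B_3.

Barycentric coordinates of M with respect to B_1B_2B_3: (3/8, 1/4, 3/8).
On side B_2B_3 the B_1-coordinate is zero; dropping M's B_1-weight 3/8 and renormalizing the remaining 1/4 : 3/8 gives weights 2/5, 3/5 on B_2, B_3.
N = (2/5)·(-20, 3) + (3/5)·(6, 3) = (-22/5, 3).

(-22/5, 3)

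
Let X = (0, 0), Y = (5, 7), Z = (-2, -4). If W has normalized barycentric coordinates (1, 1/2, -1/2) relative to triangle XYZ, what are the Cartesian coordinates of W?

W = 1·X + (1/2)·Y + (-1/2)·Z.
x-coordinate: 1·0 + (1/2)·5 + (-1/2)·(-2) = 7/2.
y-coordinate: 1·0 + (1/2)·7 + (-1/2)·(-4) = 11/2.

(7/2, 11/2)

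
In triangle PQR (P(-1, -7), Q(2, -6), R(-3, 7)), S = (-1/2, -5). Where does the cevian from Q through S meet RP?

(-4/3, -14/3)

Barycentric coordinates of S with respect to PQR: (5/8, 1/4, 1/8).
On side RP the Q-coordinate is zero; dropping S's Q-weight 1/4 and renormalizing the remaining 1/8 : 5/8 gives weights 1/6, 5/6 on R, P.
T = (1/6)·(-3, 7) + (5/6)·(-1, -7) = (-4/3, -14/3).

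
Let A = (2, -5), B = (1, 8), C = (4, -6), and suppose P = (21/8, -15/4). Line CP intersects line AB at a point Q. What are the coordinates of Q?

(9/5, -12/5)

Barycentric coordinates of P with respect to ABC: (1/2, 1/8, 3/8).
On side AB the C-coordinate is zero; dropping P's C-weight 3/8 and renormalizing the remaining 1/2 : 1/8 gives weights 4/5, 1/5 on A, B.
Q = (4/5)·(2, -5) + (1/5)·(1, 8) = (9/5, -12/5).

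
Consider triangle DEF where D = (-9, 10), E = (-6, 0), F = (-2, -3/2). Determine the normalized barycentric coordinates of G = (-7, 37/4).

(1, -1/2, 1/2)

Signed area of the reference triangle: [DEF] = ½·((-9)·(0−(-3/2)) + (-6)·(-3/2−10) + (-2)·(10−0)) = ½·(-27/2 + 69 − 20) = 71/4.
[GEF] = ½·((-7)·(0−(-3/2)) + (-6)·(-3/2−(37/4)) + (-2)·(37/4−0)) = ½·(-21/2 + 129/2 − 37/2) = 71/4, so the D-coordinate is (71/4)/(71/4) = 1.
[DGF] = ½·((-9)·(37/4−(-3/2)) + (-7)·(-3/2−10) + (-2)·(10−(37/4))) = ½·(-387/4 + 161/2 − 3/2) = -71/8, so the E-coordinate is -1/2.
[DEG] = ½·((-9)·(0−(37/4)) + (-6)·(37/4−10) + (-7)·(10−0)) = ½·(333/4 + 9/2 − 70) = 71/8, so the F-coordinate is 1/2.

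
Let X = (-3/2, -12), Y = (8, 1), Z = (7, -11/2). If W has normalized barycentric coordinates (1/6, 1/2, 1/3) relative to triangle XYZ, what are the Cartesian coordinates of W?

(73/12, -10/3)

W = (1/6)·X + (1/2)·Y + (1/3)·Z.
x-coordinate: (1/6)·(-3/2) + (1/2)·8 + (1/3)·7 = 73/12.
y-coordinate: (1/6)·(-12) + (1/2)·1 + (1/3)·(-11/2) = -10/3.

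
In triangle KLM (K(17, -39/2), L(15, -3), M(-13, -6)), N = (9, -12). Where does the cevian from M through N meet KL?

(49/3, -14)

Barycentric coordinates of N with respect to KLM: (1/2, 1/4, 1/4).
On side KL the M-coordinate is zero; dropping N's M-weight 1/4 and renormalizing the remaining 1/2 : 1/4 gives weights 2/3, 1/3 on K, L.
J = (2/3)·(17, -39/2) + (1/3)·(15, -3) = (49/3, -14).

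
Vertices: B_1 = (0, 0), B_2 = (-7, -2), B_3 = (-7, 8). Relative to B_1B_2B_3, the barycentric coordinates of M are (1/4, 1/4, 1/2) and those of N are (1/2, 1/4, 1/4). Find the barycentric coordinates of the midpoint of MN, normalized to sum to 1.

Since both coordinate triples sum to 1, the midpoint's barycentrics are the componentwise average.
(1/4+1/2)/2 = 3/8; similarly 1/4 and 3/8.

(3/8, 1/4, 3/8)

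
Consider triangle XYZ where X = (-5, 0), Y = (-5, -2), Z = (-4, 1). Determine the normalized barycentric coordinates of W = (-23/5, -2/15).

(1/3, 4/15, 2/5)

Signed area of the reference triangle: [XYZ] = ½·((-5)·(-2−1) + (-5)·(1−0) + (-4)·(0−(-2))) = ½·(15 − 5 − 8) = 1.
[WYZ] = ½·((-23/5)·(-2−1) + (-5)·(1−(-2/15)) + (-4)·(-2/15−(-2))) = ½·(69/5 − 17/3 − 112/15) = 1/3, so the X-coordinate is (1/3)/1 = 1/3.
[XWZ] = ½·((-5)·(-2/15−1) + (-23/5)·(1−0) + (-4)·(0−(-2/15))) = ½·(17/3 − 23/5 − 8/15) = 4/15, so the Y-coordinate is 4/15.
[XYW] = ½·((-5)·(-2−(-2/15)) + (-5)·(-2/15−0) + (-23/5)·(0−(-2))) = ½·(28/3 + 2/3 − 46/5) = 2/5, so the Z-coordinate is 2/5.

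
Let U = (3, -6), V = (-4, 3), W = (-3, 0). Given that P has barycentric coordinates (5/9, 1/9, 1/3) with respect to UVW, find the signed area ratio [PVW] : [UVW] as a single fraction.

The signed ratio [PVW]/[UVW] equals the barycentric coordinate of P at vertex U, which is 5/9.

5/9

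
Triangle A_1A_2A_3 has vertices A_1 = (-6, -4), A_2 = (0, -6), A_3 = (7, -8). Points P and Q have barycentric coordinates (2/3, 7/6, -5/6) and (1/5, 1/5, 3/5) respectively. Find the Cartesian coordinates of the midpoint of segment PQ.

(-41/12, -49/10)

Barycentric coordinates of the midpoint are the average: (13/30, 41/60, -7/60).
Converting: (13/30)·A_1 + (41/60)·A_2 + (-7/60)·A_3 = (-41/12, -49/10).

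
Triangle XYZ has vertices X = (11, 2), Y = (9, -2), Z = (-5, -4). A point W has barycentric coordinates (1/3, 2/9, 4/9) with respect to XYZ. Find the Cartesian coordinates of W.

(31/9, -14/9)

W = (1/3)·X + (2/9)·Y + (4/9)·Z.
x-coordinate: (1/3)·11 + (2/9)·9 + (4/9)·(-5) = 31/9.
y-coordinate: (1/3)·2 + (2/9)·(-2) + (4/9)·(-4) = -14/9.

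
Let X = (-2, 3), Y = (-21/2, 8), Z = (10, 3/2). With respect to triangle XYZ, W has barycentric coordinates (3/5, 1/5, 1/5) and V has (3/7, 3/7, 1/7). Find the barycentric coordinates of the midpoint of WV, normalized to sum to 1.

(18/35, 11/35, 6/35)

Since both coordinate triples sum to 1, the midpoint's barycentrics are the componentwise average.
(3/5+3/7)/2 = 18/35; similarly 11/35 and 6/35.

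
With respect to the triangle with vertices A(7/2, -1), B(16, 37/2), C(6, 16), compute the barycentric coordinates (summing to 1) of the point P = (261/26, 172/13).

Signed area of the reference triangle: [ABC] = ½·((7/2)·(37/2−16) + 16·(16−(-1)) + 6·(-1−(37/2))) = ½·(35/4 + 272 − 117) = 655/8.
[PBC] = ½·((261/26)·(37/2−16) + 16·(16−(172/13)) + 6·(172/13−(37/2))) = ½·(1305/52 + 576/13 − 411/13) = 1965/104, so the A-coordinate is (1965/104)/(655/8) = 3/13.
[APC] = ½·((7/2)·(172/13−16) + (261/26)·(16−(-1)) + 6·(-1−(172/13))) = ½·(-126/13 + 4437/26 − 1110/13) = 1965/52, so the B-coordinate is 6/13.
[ABP] = ½·((7/2)·(37/2−(172/13)) + 16·(172/13−(-1)) + (261/26)·(-1−(37/2))) = ½·(959/52 + 2960/13 − 783/4) = 655/26, so the C-coordinate is 4/13.

(3/13, 6/13, 4/13)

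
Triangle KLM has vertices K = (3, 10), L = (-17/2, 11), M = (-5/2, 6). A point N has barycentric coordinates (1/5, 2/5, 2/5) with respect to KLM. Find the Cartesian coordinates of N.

N = (1/5)·K + (2/5)·L + (2/5)·M.
x-coordinate: (1/5)·3 + (2/5)·(-17/2) + (2/5)·(-5/2) = -19/5.
y-coordinate: (1/5)·10 + (2/5)·11 + (2/5)·6 = 44/5.

(-19/5, 44/5)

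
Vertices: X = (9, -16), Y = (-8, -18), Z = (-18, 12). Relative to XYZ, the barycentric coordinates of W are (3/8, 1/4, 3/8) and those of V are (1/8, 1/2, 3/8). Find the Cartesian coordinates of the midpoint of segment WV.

(-15/2, -25/4)

Barycentric coordinates of the midpoint are the average: (1/4, 3/8, 3/8).
Converting: (1/4)·X + (3/8)·Y + (3/8)·Z = (-15/2, -25/4).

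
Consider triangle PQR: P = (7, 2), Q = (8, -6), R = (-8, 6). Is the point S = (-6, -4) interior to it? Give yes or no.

Barycentric coordinates of S: (-34/29, 71/58, 55/58).
The three coordinates are negative, positive, positive; a point is interior exactly when all three are positive.

no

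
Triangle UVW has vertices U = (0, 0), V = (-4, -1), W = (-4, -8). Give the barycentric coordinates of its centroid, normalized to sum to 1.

(1/3, 1/3, 1/3)

The centroid is the average of the vertices, so each weight is 1/3.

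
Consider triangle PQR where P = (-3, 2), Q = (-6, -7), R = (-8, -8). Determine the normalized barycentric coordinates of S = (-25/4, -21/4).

(1/4, 1/4, 1/2)

Signed area of the reference triangle: [PQR] = ½·((-3)·(-7−(-8)) + (-6)·(-8−2) + (-8)·(2−(-7))) = ½·(-3 + 60 − 72) = -15/2.
[SQR] = ½·((-25/4)·(-7−(-8)) + (-6)·(-8−(-21/4)) + (-8)·(-21/4−(-7))) = ½·(-25/4 + 33/2 − 14) = -15/8, so the P-coordinate is (-15/8)/(-15/2) = 1/4.
[PSR] = ½·((-3)·(-21/4−(-8)) + (-25/4)·(-8−2) + (-8)·(2−(-21/4))) = ½·(-33/4 + 125/2 − 58) = -15/8, so the Q-coordinate is 1/4.
[PQS] = ½·((-3)·(-7−(-21/4)) + (-6)·(-21/4−2) + (-25/4)·(2−(-7))) = ½·(21/4 + 87/2 − 225/4) = -15/4, so the R-coordinate is 1/2.
Check: 1/4 + 1/4 + 1/2 = 1.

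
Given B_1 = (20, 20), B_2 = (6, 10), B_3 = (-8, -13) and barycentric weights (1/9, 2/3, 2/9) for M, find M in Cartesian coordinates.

(40/9, 6)

M = (1/9)·B_1 + (2/3)·B_2 + (2/9)·B_3.
x-coordinate: (1/9)·20 + (2/3)·6 + (2/9)·(-8) = 40/9.
y-coordinate: (1/9)·20 + (2/3)·10 + (2/9)·(-13) = 6.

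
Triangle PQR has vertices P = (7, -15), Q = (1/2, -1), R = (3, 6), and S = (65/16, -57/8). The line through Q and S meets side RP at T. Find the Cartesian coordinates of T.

Barycentric coordinates of S with respect to PQR: (1/2, 3/8, 1/8).
On side RP the Q-coordinate is zero; dropping S's Q-weight 3/8 and renormalizing the remaining 1/8 : 1/2 gives weights 1/5, 4/5 on R, P.
T = (1/5)·(3, 6) + (4/5)·(7, -15) = (31/5, -54/5).

(31/5, -54/5)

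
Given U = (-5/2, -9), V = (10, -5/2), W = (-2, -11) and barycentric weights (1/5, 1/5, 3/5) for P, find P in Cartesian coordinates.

P = (1/5)·U + (1/5)·V + (3/5)·W.
x-coordinate: (1/5)·(-5/2) + (1/5)·10 + (3/5)·(-2) = 3/10.
y-coordinate: (1/5)·(-9) + (1/5)·(-5/2) + (3/5)·(-11) = -89/10.

(3/10, -89/10)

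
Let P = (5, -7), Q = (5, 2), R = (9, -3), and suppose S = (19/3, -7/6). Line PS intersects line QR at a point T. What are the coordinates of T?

(33/5, 0)

Barycentric coordinates of S with respect to PQR: (1/6, 1/2, 1/3).
On side QR the P-coordinate is zero; dropping S's P-weight 1/6 and renormalizing the remaining 1/2 : 1/3 gives weights 3/5, 2/5 on Q, R.
T = (3/5)·(5, 2) + (2/5)·(9, -3) = (33/5, 0).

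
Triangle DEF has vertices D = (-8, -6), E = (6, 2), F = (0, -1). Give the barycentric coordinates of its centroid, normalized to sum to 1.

The centroid is the average of the vertices, so each weight is 1/3.

(1/3, 1/3, 1/3)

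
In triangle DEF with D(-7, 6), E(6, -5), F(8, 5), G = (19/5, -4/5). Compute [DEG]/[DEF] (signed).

1/5

[DEF] = ½·((-7)·(-5−5) + 6·(5−6) + 8·(6−(-5))) = ½·(70 − 6 + 88) = 76.
[DEG] = ½·((-7)·(-5−(-4/5)) + 6·(-4/5−6) + (19/5)·(6−(-5))) = ½·(147/5 − 204/5 + 209/5) = 76/5, so the ratio is (76/5)/76 = 1/5.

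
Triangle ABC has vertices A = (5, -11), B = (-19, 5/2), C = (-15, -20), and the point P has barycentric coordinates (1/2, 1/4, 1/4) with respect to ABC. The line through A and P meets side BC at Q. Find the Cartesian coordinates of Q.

(-17, -35/4)

Line AP meets BC where the A-coordinate vanishes; zeroing P's A-weight and renormalizing leaves B, C-weights 1/4 : 1/4 → (1/2, 1/2).
So Q = (1/2)·B + (1/2)·C = (-17, -35/4).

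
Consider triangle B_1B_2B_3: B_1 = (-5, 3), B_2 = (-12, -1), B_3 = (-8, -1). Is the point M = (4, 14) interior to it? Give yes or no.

Barycentric coordinates of M: (15/4, -3/16, -41/16).
The three coordinates are positive, negative, negative; a point is interior exactly when all three are positive.

no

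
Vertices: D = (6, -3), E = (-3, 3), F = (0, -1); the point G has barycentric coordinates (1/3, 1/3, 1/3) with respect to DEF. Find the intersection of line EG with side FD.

Line EG meets FD where the E-coordinate vanishes; zeroing G's E-weight and renormalizing leaves F, D-weights 1/3 : 1/3 → (1/2, 1/2).
So H = (1/2)·F + (1/2)·D = (3, -2).

(3, -2)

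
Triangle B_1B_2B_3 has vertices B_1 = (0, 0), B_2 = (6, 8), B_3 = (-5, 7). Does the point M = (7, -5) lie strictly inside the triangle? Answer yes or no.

Barycentric coordinates of M: (72/41, 12/41, -43/41).
The three coordinates are positive, positive, negative; a point is interior exactly when all three are positive.

no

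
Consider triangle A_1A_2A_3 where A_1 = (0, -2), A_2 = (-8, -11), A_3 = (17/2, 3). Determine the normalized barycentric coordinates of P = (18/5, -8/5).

Signed area of the reference triangle: [A_1A_2A_3] = ½·(0·(-11−3) + (-8)·(3−(-2)) + (17/2)·(-2−(-11))) = ½·(0 − 40 + 153/2) = 73/4.
[PA_2A_3] = ½·((18/5)·(-11−3) + (-8)·(3−(-8/5)) + (17/2)·(-8/5−(-11))) = ½·(-252/5 − 184/5 + 799/10) = -73/20, so the A_1-coordinate is (-73/20)/(73/4) = -1/5.
[A_1PA_3] = ½·(0·(-8/5−3) + (18/5)·(3−(-2)) + (17/2)·(-2−(-8/5))) = ½·(0 + 18 − 17/5) = 73/10, so the A_2-coordinate is 2/5.
[A_1A_2P] = ½·(0·(-11−(-8/5)) + (-8)·(-8/5−(-2)) + (18/5)·(-2−(-11))) = ½·(0 − 16/5 + 162/5) = 73/5, so the A_3-coordinate is 4/5.

(-1/5, 2/5, 4/5)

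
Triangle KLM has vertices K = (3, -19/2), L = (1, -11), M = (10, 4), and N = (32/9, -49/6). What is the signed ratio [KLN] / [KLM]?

[KLM] = ½·(3·(-11−4) + 1·(4−(-19/2)) + 10·(-19/2−(-11))) = ½·(-45 + 27/2 + 15) = -33/4.
[KLN] = ½·(3·(-11−(-49/6)) + 1·(-49/6−(-19/2)) + (32/9)·(-19/2−(-11))) = ½·(-17/2 + 4/3 + 16/3) = -11/12, so the ratio is (-11/12)/(-33/4) = 1/9.

1/9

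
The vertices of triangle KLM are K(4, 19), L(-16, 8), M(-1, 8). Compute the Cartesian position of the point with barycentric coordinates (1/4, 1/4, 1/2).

N = (1/4)·K + (1/4)·L + (1/2)·M.
x-coordinate: (1/4)·4 + (1/4)·(-16) + (1/2)·(-1) = -7/2.
y-coordinate: (1/4)·19 + (1/4)·8 + (1/2)·8 = 43/4.

(-7/2, 43/4)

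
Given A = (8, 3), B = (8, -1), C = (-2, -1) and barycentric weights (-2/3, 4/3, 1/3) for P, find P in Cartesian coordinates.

(14/3, -11/3)

P = (-2/3)·A + (4/3)·B + (1/3)·C.
x-coordinate: (-2/3)·8 + (4/3)·8 + (1/3)·(-2) = 14/3.
y-coordinate: (-2/3)·3 + (4/3)·(-1) + (1/3)·(-1) = -11/3.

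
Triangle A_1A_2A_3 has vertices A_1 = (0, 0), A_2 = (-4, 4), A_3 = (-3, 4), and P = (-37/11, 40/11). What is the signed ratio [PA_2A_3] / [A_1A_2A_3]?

[A_1A_2A_3] = ½·(0·(4−4) + (-4)·(4−0) + (-3)·(0−4)) = ½·(0 − 16 + 12) = -2.
[PA_2A_3] = ½·((-37/11)·(4−4) + (-4)·(4−(40/11)) + (-3)·(40/11−4)) = ½·(0 − 16/11 + 12/11) = -2/11, so the ratio is (-2/11)/(-2) = 1/11.

1/11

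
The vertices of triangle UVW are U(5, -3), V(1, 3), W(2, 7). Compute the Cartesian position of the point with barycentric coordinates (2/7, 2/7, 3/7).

P = (2/7)·U + (2/7)·V + (3/7)·W.
x-coordinate: (2/7)·5 + (2/7)·1 + (3/7)·2 = 18/7.
y-coordinate: (2/7)·(-3) + (2/7)·3 + (3/7)·7 = 3.

(18/7, 3)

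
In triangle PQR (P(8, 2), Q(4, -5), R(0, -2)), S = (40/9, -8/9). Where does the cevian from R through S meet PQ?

(20/3, -1/3)

Barycentric coordinates of S with respect to PQR: (4/9, 2/9, 1/3).
On side PQ the R-coordinate is zero; dropping S's R-weight 1/3 and renormalizing the remaining 4/9 : 2/9 gives weights 2/3, 1/3 on P, Q.
T = (2/3)·(8, 2) + (1/3)·(4, -5) = (20/3, -1/3).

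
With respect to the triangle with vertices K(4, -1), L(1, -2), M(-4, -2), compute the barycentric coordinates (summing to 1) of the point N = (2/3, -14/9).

Signed area of the reference triangle: [KLM] = ½·(4·(-2−(-2)) + 1·(-2−(-1)) + (-4)·(-1−(-2))) = ½·(0 − 1 − 4) = -5/2.
[NLM] = ½·((2/3)·(-2−(-2)) + 1·(-2−(-14/9)) + (-4)·(-14/9−(-2))) = ½·(0 − 4/9 − 16/9) = -10/9, so the K-coordinate is (-10/9)/(-5/2) = 4/9.
[KNM] = ½·(4·(-14/9−(-2)) + (2/3)·(-2−(-1)) + (-4)·(-1−(-14/9))) = ½·(16/9 − 2/3 − 20/9) = -5/9, so the L-coordinate is 2/9.
[KLN] = ½·(4·(-2−(-14/9)) + 1·(-14/9−(-1)) + (2/3)·(-1−(-2))) = ½·(-16/9 − 5/9 + 2/3) = -5/6, so the M-coordinate is 1/3.

(4/9, 2/9, 1/3)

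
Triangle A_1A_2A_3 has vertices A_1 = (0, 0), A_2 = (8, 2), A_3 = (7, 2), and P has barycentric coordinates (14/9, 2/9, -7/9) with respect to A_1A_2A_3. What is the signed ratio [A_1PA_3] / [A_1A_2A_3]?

2/9

The signed ratio [A_1PA_3]/[A_1A_2A_3] equals the barycentric coordinate of P at vertex A_2, which is 2/9.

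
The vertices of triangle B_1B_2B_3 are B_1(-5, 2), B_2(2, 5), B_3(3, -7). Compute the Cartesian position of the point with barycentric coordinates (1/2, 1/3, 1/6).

(-4/3, 3/2)

M = (1/2)·B_1 + (1/3)·B_2 + (1/6)·B_3.
x-coordinate: (1/2)·(-5) + (1/3)·2 + (1/6)·3 = -4/3.
y-coordinate: (1/2)·2 + (1/3)·5 + (1/6)·(-7) = 3/2.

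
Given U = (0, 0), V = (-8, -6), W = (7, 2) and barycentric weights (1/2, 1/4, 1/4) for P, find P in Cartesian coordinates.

P = (1/2)·U + (1/4)·V + (1/4)·W.
x-coordinate: (1/2)·0 + (1/4)·(-8) + (1/4)·7 = -1/4.
y-coordinate: (1/2)·0 + (1/4)·(-6) + (1/4)·2 = -1.

(-1/4, -1)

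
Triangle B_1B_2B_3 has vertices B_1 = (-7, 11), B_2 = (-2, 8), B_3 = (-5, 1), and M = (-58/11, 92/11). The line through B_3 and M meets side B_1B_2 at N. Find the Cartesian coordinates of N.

Barycentric coordinates of M with respect to B_1B_2B_3: (6/11, 3/11, 2/11).
On side B_1B_2 the B_3-coordinate is zero; dropping M's B_3-weight 2/11 and renormalizing the remaining 6/11 : 3/11 gives weights 2/3, 1/3 on B_1, B_2.
N = (2/3)·(-7, 11) + (1/3)·(-2, 8) = (-16/3, 10).

(-16/3, 10)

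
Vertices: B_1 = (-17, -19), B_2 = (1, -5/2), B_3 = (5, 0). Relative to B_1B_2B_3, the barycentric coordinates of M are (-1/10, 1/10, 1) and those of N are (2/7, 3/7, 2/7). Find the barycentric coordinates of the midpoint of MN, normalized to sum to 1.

(13/140, 37/140, 9/14)

Since both coordinate triples sum to 1, the midpoint's barycentrics are the componentwise average.
(-1/10+2/7)/2 = 13/140; similarly 37/140 and 9/14.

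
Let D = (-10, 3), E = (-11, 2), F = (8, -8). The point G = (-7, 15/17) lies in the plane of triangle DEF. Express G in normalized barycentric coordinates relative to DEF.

Signed area of the reference triangle: [DEF] = ½·((-10)·(2−(-8)) + (-11)·(-8−3) + 8·(3−2)) = ½·(-100 + 121 + 8) = 29/2.
[GEF] = ½·((-7)·(2−(-8)) + (-11)·(-8−(15/17)) + 8·(15/17−2)) = ½·(-70 + 1661/17 − 152/17) = 319/34, so the D-coordinate is (319/34)/(29/2) = 11/17.
[DGF] = ½·((-10)·(15/17−(-8)) + (-7)·(-8−3) + 8·(3−(15/17))) = ½·(-1510/17 + 77 + 288/17) = 87/34, so the E-coordinate is 3/17.
[DEG] = ½·((-10)·(2−(15/17)) + (-11)·(15/17−3) + (-7)·(3−2)) = ½·(-190/17 + 396/17 − 7) = 87/34, so the F-coordinate is 3/17.

(11/17, 3/17, 3/17)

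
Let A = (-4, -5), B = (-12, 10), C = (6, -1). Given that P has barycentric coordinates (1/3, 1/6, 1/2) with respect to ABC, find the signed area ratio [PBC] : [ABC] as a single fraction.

The signed ratio [PBC]/[ABC] equals the barycentric coordinate of P at vertex A, which is 1/3.

1/3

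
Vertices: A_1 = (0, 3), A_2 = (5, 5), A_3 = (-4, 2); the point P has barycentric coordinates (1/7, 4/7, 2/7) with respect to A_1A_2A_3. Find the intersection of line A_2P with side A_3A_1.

(-8/3, 7/3)

Line A_2P meets A_3A_1 where the A_2-coordinate vanishes; zeroing P's A_2-weight and renormalizing leaves A_3, A_1-weights 2/7 : 1/7 → (2/3, 1/3).
So Q = (2/3)·A_3 + (1/3)·A_1 = (-8/3, 7/3).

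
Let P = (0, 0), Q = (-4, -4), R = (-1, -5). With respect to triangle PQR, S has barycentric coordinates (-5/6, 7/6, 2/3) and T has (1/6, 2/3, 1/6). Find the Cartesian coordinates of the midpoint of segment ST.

(-49/12, -23/4)

Barycentric coordinates of the midpoint are the average: (-1/3, 11/12, 5/12).
Converting: (-1/3)·P + (11/12)·Q + (5/12)·R = (-49/12, -23/4).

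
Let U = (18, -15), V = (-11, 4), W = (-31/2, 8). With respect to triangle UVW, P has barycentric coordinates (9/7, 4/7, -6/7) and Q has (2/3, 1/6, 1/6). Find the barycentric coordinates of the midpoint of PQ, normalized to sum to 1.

(41/42, 31/84, -29/84)

Since both coordinate triples sum to 1, the midpoint's barycentrics are the componentwise average.
(9/7+2/3)/2 = 41/42; similarly 31/84 and -29/84.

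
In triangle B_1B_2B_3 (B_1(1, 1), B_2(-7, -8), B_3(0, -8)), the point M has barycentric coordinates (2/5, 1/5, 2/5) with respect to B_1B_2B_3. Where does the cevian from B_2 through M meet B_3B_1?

Line B_2M meets B_3B_1 where the B_2-coordinate vanishes; zeroing M's B_2-weight and renormalizing leaves B_3, B_1-weights 2/5 : 2/5 → (1/2, 1/2).
So N = (1/2)·B_3 + (1/2)·B_1 = (1/2, -7/2).

(1/2, -7/2)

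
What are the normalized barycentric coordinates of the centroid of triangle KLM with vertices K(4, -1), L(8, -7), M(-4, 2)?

(1/3, 1/3, 1/3)

The centroid is the average of the vertices, so each weight is 1/3.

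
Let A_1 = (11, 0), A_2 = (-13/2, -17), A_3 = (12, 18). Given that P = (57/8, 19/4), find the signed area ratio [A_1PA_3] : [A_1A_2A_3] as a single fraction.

1/4

[A_1A_2A_3] = ½·(11·(-17−18) + (-13/2)·(18−0) + 12·(0−(-17))) = ½·(-385 − 117 + 204) = -149.
[A_1PA_3] = ½·(11·(19/4−18) + (57/8)·(18−0) + 12·(0−(19/4))) = ½·(-583/4 + 513/4 − 57) = -149/4, so the ratio is (-149/4)/(-149) = 1/4.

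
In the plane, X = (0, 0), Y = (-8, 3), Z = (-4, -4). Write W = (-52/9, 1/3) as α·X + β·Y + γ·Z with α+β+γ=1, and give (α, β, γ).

Signed area of the reference triangle: [XYZ] = ½·(0·(3−(-4)) + (-8)·(-4−0) + (-4)·(0−3)) = ½·(0 + 32 + 12) = 22.
[WYZ] = ½·((-52/9)·(3−(-4)) + (-8)·(-4−(1/3)) + (-4)·(1/3−3)) = ½·(-364/9 + 104/3 + 32/3) = 22/9, so the X-coordinate is (22/9)/22 = 1/9.
[XWZ] = ½·(0·(1/3−(-4)) + (-52/9)·(-4−0) + (-4)·(0−(1/3))) = ½·(0 + 208/9 + 4/3) = 110/9, so the Y-coordinate is 5/9.
[XYW] = ½·(0·(3−(1/3)) + (-8)·(1/3−0) + (-52/9)·(0−3)) = ½·(0 − 8/3 + 52/3) = 22/3, so the Z-coordinate is 1/3.
Check: 1/9 + 5/9 + 1/3 = 1.

(1/9, 5/9, 1/3)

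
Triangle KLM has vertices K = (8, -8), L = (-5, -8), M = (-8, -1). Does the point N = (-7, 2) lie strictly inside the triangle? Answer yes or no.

no

Barycentric coordinates of N: (16/91, -55/91, 10/7).
The three coordinates are positive, negative, positive; a point is interior exactly when all three are positive.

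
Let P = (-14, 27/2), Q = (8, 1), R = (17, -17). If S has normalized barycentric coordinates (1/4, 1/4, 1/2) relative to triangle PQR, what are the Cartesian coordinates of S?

S = (1/4)·P + (1/4)·Q + (1/2)·R.
x-coordinate: (1/4)·(-14) + (1/4)·8 + (1/2)·17 = 7.
y-coordinate: (1/4)·(27/2) + (1/4)·1 + (1/2)·(-17) = -39/8.

(7, -39/8)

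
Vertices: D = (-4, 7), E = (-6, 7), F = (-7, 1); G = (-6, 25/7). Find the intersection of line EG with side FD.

(-6, 3)

Barycentric coordinates of G with respect to DEF: (2/7, 1/7, 4/7).
On side FD the E-coordinate is zero; dropping G's E-weight 1/7 and renormalizing the remaining 4/7 : 2/7 gives weights 2/3, 1/3 on F, D.
H = (2/3)·(-7, 1) + (1/3)·(-4, 7) = (-6, 3).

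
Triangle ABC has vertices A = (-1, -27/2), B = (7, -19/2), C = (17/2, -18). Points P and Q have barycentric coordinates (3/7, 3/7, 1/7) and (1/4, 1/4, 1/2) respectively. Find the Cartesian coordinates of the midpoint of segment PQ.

Barycentric coordinates of the midpoint are the average: (19/56, 19/56, 9/28).
Converting: (19/56)·A + (19/56)·B + (9/28)·C = (267/56, -761/56).

(267/56, -761/56)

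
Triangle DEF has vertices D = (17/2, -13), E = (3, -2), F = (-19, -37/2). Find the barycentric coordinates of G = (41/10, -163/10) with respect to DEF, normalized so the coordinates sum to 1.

Signed area of the reference triangle: [DEF] = ½·((17/2)·(-2−(-37/2)) + 3·(-37/2−(-13)) + (-19)·(-13−(-2))) = ½·(561/4 − 33/2 + 209) = 1331/8.
[GEF] = ½·((41/10)·(-2−(-37/2)) + 3·(-37/2−(-163/10)) + (-19)·(-163/10−(-2))) = ½·(1353/20 − 33/5 + 2717/10) = 1331/8, so the D-coordinate is (1331/8)/(1331/8) = 1.
[DGF] = ½·((17/2)·(-163/10−(-37/2)) + (41/10)·(-37/2−(-13)) + (-19)·(-13−(-163/10))) = ½·(187/10 − 451/20 − 627/10) = -1331/40, so the E-coordinate is -1/5.
[DEG] = ½·((17/2)·(-2−(-163/10)) + 3·(-163/10−(-13)) + (41/10)·(-13−(-2))) = ½·(2431/20 − 99/10 − 451/10) = 1331/40, so the F-coordinate is 1/5.

(1, -1/5, 1/5)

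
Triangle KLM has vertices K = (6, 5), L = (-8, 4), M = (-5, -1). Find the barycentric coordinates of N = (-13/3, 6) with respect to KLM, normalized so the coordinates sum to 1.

Signed area of the reference triangle: [KLM] = ½·(6·(4−(-1)) + (-8)·(-1−5) + (-5)·(5−4)) = ½·(30 + 48 − 5) = 73/2.
[NLM] = ½·((-13/3)·(4−(-1)) + (-8)·(-1−6) + (-5)·(6−4)) = ½·(-65/3 + 56 − 10) = 73/6, so the K-coordinate is (73/6)/(73/2) = 1/3.
[KNM] = ½·(6·(6−(-1)) + (-13/3)·(-1−5) + (-5)·(5−6)) = ½·(42 + 26 + 5) = 73/2, so the L-coordinate is 1.
[KLN] = ½·(6·(4−6) + (-8)·(6−5) + (-13/3)·(5−4)) = ½·(-12 − 8 − 13/3) = -73/6, so the M-coordinate is -1/3.
Check: 1/3 + 1 − 1/3 = 1.

(1/3, 1, -1/3)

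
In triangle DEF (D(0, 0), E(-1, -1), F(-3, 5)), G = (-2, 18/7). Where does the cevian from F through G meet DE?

(-2/3, -2/3)

Barycentric coordinates of G with respect to DEF: (1/7, 2/7, 4/7).
On side DE the F-coordinate is zero; dropping G's F-weight 4/7 and renormalizing the remaining 1/7 : 2/7 gives weights 1/3, 2/3 on D, E.
H = (1/3)·(0, 0) + (2/3)·(-1, -1) = (-2/3, -2/3).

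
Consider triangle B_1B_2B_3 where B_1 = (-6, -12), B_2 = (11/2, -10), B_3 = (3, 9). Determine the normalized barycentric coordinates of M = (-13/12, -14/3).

(1/2, 1/6, 1/3)

Signed area of the reference triangle: [B_1B_2B_3] = ½·((-6)·(-10−9) + (11/2)·(9−(-12)) + 3·(-12−(-10))) = ½·(114 + 231/2 − 6) = 447/4.
[MB_2B_3] = ½·((-13/12)·(-10−9) + (11/2)·(9−(-14/3)) + 3·(-14/3−(-10))) = ½·(247/12 + 451/6 + 16) = 447/8, so the B_1-coordinate is (447/8)/(447/4) = 1/2.
[B_1MB_3] = ½·((-6)·(-14/3−9) + (-13/12)·(9−(-12)) + 3·(-12−(-14/3))) = ½·(82 − 91/4 − 22) = 149/8, so the B_2-coordinate is 1/6.
[B_1B_2M] = ½·((-6)·(-10−(-14/3)) + (11/2)·(-14/3−(-12)) + (-13/12)·(-12−(-10))) = ½·(32 + 121/3 + 13/6) = 149/4, so the B_3-coordinate is 1/3.
Check: 1/2 + 1/6 + 1/3 = 1.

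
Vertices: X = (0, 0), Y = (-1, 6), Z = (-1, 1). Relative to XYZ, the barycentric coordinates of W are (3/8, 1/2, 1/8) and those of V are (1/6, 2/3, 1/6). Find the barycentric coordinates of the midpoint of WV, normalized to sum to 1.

Since both coordinate triples sum to 1, the midpoint's barycentrics are the componentwise average.
(3/8+1/6)/2 = 13/48; similarly 7/12 and 7/48.

(13/48, 7/12, 7/48)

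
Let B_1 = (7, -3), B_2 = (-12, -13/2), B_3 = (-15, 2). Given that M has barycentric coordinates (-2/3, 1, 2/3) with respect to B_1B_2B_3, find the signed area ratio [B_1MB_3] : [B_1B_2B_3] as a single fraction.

The signed ratio [B_1MB_3]/[B_1B_2B_3] equals the barycentric coordinate of M at vertex B_2, which is 1.

1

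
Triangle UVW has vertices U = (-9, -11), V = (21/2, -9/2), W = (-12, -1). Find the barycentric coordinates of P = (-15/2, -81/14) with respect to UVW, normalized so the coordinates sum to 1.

Signed area of the reference triangle: [UVW] = ½·((-9)·(-9/2−(-1)) + (21/2)·(-1−(-11)) + (-12)·(-11−(-9/2))) = ½·(63/2 + 105 + 78) = 429/4.
[PVW] = ½·((-15/2)·(-9/2−(-1)) + (21/2)·(-1−(-81/14)) + (-12)·(-81/14−(-9/2))) = ½·(105/4 + 201/4 + 108/7) = 1287/28, so the U-coordinate is (1287/28)/(429/4) = 3/7.
[UPW] = ½·((-9)·(-81/14−(-1)) + (-15/2)·(-1−(-11)) + (-12)·(-11−(-81/14))) = ½·(603/14 − 75 + 438/7) = 429/28, so the V-coordinate is 1/7.
[UVP] = ½·((-9)·(-9/2−(-81/14)) + (21/2)·(-81/14−(-11)) + (-15/2)·(-11−(-9/2))) = ½·(-81/7 + 219/4 + 195/4) = 1287/28, so the W-coordinate is 3/7.

(3/7, 1/7, 3/7)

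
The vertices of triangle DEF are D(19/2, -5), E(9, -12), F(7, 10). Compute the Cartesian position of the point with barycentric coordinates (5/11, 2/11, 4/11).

(17/2, -9/11)

G = (5/11)·D + (2/11)·E + (4/11)·F.
x-coordinate: (5/11)·(19/2) + (2/11)·9 + (4/11)·7 = 17/2.
y-coordinate: (5/11)·(-5) + (2/11)·(-12) + (4/11)·10 = -9/11.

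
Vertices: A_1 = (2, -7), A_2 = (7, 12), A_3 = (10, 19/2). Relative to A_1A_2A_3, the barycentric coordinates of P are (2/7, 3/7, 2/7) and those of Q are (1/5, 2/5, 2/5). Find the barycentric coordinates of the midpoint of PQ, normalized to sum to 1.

(17/70, 29/70, 12/35)

Since both coordinate triples sum to 1, the midpoint's barycentrics are the componentwise average.
(2/7+1/5)/2 = 17/70; similarly 29/70 and 12/35.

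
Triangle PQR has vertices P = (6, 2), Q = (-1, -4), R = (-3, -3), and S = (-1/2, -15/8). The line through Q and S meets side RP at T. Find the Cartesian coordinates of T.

Barycentric coordinates of S with respect to PQR: (1/4, 1/8, 5/8).
On side RP the Q-coordinate is zero; dropping S's Q-weight 1/8 and renormalizing the remaining 5/8 : 1/4 gives weights 5/7, 2/7 on R, P.
T = (5/7)·(-3, -3) + (2/7)·(6, 2) = (-3/7, -11/7).

(-3/7, -11/7)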